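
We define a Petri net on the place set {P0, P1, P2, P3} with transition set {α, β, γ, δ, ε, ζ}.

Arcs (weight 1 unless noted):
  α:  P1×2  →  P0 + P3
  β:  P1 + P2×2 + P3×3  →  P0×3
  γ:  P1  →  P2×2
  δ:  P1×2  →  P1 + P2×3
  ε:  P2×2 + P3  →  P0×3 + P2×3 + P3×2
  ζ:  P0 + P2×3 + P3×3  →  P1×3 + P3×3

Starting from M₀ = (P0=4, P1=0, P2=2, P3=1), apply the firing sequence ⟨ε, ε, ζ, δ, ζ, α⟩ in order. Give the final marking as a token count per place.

(P0=9, P1=3, P2=1, P3=4)

step 1: fire ε:  (P0=4, P1=0, P2=2, P3=1) → (P0=7, P1=0, P2=3, P3=2)
step 2: fire ε:  (P0=7, P1=0, P2=3, P3=2) → (P0=10, P1=0, P2=4, P3=3)
step 3: fire ζ:  (P0=10, P1=0, P2=4, P3=3) → (P0=9, P1=3, P2=1, P3=3)
step 4: fire δ:  (P0=9, P1=3, P2=1, P3=3) → (P0=9, P1=2, P2=4, P3=3)
step 5: fire ζ:  (P0=9, P1=2, P2=4, P3=3) → (P0=8, P1=5, P2=1, P3=3)
step 6: fire α:  (P0=8, P1=5, P2=1, P3=3) → (P0=9, P1=3, P2=1, P3=4)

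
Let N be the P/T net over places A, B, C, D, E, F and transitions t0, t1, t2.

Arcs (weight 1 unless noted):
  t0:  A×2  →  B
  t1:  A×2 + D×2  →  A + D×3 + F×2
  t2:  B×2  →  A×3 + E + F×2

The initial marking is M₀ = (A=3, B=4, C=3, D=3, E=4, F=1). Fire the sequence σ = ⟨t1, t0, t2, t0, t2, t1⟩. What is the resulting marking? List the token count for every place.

step 1: fire t1:  (A=3, B=4, C=3, D=3, E=4, F=1) → (A=2, B=4, C=3, D=4, E=4, F=3)
step 2: fire t0:  (A=2, B=4, C=3, D=4, E=4, F=3) → (A=0, B=5, C=3, D=4, E=4, F=3)
step 3: fire t2:  (A=0, B=5, C=3, D=4, E=4, F=3) → (A=3, B=3, C=3, D=4, E=5, F=5)
step 4: fire t0:  (A=3, B=3, C=3, D=4, E=5, F=5) → (A=1, B=4, C=3, D=4, E=5, F=5)
step 5: fire t2:  (A=1, B=4, C=3, D=4, E=5, F=5) → (A=4, B=2, C=3, D=4, E=6, F=7)
step 6: fire t1:  (A=4, B=2, C=3, D=4, E=6, F=7) → (A=3, B=2, C=3, D=5, E=6, F=9)

(A=3, B=2, C=3, D=5, E=6, F=9)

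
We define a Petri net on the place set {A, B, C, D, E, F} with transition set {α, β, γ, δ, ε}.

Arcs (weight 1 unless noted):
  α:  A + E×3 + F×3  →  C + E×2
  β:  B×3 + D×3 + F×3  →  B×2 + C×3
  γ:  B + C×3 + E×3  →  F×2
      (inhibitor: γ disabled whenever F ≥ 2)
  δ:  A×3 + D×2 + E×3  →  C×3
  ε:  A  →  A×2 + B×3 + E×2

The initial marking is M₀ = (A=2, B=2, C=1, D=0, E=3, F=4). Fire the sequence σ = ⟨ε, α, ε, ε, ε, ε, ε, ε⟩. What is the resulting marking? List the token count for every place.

step 1: fire ε:  (A=2, B=2, C=1, D=0, E=3, F=4) → (A=3, B=5, C=1, D=0, E=5, F=4)
step 2: fire α:  (A=3, B=5, C=1, D=0, E=5, F=4) → (A=2, B=5, C=2, D=0, E=4, F=1)
step 3: fire ε:  (A=2, B=5, C=2, D=0, E=4, F=1) → (A=3, B=8, C=2, D=0, E=6, F=1)
step 4: fire ε:  (A=3, B=8, C=2, D=0, E=6, F=1) → (A=4, B=11, C=2, D=0, E=8, F=1)
step 5: fire ε:  (A=4, B=11, C=2, D=0, E=8, F=1) → (A=5, B=14, C=2, D=0, E=10, F=1)
step 6: fire ε:  (A=5, B=14, C=2, D=0, E=10, F=1) → (A=6, B=17, C=2, D=0, E=12, F=1)
step 7: fire ε:  (A=6, B=17, C=2, D=0, E=12, F=1) → (A=7, B=20, C=2, D=0, E=14, F=1)
step 8: fire ε:  (A=7, B=20, C=2, D=0, E=14, F=1) → (A=8, B=23, C=2, D=0, E=16, F=1)

(A=8, B=23, C=2, D=0, E=16, F=1)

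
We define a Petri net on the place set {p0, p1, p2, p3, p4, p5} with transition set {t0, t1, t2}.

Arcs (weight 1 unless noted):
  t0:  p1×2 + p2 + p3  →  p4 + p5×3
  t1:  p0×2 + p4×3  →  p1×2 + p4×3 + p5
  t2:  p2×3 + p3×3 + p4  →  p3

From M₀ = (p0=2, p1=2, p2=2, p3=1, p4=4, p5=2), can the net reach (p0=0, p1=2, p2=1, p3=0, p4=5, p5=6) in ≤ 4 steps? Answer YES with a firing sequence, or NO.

step 1: fire t0:  (p0=2, p1=2, p2=2, p3=1, p4=4, p5=2) → (p0=2, p1=0, p2=1, p3=0, p4=5, p5=5)
step 2: fire t1:  (p0=2, p1=0, p2=1, p3=0, p4=5, p5=5) → (p0=0, p1=2, p2=1, p3=0, p4=5, p5=6)

YES — reachable via ⟨t0, t1⟩ (2 firings)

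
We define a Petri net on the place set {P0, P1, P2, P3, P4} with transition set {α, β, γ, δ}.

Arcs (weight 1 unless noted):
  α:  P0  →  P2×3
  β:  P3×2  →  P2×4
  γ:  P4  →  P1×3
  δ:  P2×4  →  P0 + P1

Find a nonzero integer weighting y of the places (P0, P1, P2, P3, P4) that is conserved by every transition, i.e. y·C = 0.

y = (P0:3, P1:1, P2:1, P3:2, P4:3)

Incidence matrix C (rows=places, cols=transitions):
        α    β    γ    δ
   P0  -1    0    0    1
   P1   0    0    3    1
   P2   3    4    0   -4
   P3   0   -2    0    0
   P4   0    0   -1    0

Candidate y = [3, 1, 1, 2, 3]; check y·C column-wise:
  col α: 3·-1 + 1·0 + 1·3 + 2·0 + 3·0 = 0
  col β: 3·0 + 1·0 + 1·4 + 2·-2 + 3·0 = 0
  col γ: 3·0 + 1·3 + 1·0 + 2·0 + 3·-1 = 0
  col δ: 3·1 + 1·1 + 1·-4 + 2·0 + 3·0 = 0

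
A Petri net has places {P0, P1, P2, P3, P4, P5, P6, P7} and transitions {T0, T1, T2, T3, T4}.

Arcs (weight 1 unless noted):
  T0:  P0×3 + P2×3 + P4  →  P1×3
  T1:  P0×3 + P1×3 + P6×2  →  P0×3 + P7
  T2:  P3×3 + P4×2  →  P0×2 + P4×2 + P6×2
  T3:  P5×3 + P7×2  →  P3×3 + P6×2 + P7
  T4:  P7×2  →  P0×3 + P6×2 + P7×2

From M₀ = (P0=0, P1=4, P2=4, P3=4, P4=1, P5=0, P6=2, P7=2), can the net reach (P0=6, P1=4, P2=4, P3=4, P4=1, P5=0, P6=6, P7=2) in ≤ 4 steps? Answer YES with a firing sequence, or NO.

YES — reachable via ⟨T4, T4⟩ (2 firings)

step 1: fire T4:  (P0=0, P1=4, P2=4, P3=4, P4=1, P5=0, P6=2, P7=2) → (P0=3, P1=4, P2=4, P3=4, P4=1, P5=0, P6=4, P7=2)
step 2: fire T4:  (P0=3, P1=4, P2=4, P3=4, P4=1, P5=0, P6=4, P7=2) → (P0=6, P1=4, P2=4, P3=4, P4=1, P5=0, P6=6, P7=2)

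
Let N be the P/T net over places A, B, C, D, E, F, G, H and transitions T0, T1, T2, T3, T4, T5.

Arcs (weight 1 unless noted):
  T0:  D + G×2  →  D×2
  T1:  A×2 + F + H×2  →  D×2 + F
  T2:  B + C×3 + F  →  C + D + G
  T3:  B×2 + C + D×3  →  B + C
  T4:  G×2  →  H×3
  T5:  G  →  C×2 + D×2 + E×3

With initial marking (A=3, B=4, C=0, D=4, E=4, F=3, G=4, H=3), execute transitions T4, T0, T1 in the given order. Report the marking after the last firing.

(A=1, B=4, C=0, D=7, E=4, F=3, G=0, H=4)

step 1: fire T4:  (A=3, B=4, C=0, D=4, E=4, F=3, G=4, H=3) → (A=3, B=4, C=0, D=4, E=4, F=3, G=2, H=6)
step 2: fire T0:  (A=3, B=4, C=0, D=4, E=4, F=3, G=2, H=6) → (A=3, B=4, C=0, D=5, E=4, F=3, G=0, H=6)
step 3: fire T1:  (A=3, B=4, C=0, D=5, E=4, F=3, G=0, H=6) → (A=1, B=4, C=0, D=7, E=4, F=3, G=0, H=4)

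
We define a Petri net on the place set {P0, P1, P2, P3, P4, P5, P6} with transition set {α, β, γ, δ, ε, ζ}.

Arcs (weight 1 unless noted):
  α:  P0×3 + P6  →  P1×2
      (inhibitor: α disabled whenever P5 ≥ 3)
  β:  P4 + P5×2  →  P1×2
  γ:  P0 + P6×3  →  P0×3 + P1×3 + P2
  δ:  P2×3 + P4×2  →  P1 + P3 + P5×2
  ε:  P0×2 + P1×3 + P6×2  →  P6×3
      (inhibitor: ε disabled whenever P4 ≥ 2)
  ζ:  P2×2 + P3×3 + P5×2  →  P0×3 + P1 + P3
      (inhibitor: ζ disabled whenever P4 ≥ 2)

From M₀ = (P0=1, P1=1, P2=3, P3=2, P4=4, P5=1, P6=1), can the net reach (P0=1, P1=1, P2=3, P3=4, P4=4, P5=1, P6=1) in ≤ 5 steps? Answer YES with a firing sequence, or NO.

NO — not reachable within 5 firings

depth 0: 1 marking
depth 1: 2 markings reached so far
depth 2: 3 markings reached so far
depth 3: 3 markings reached so far
(frontier empty at depth 3; search complete)
target is not among the 3 markings reachable within 5 steps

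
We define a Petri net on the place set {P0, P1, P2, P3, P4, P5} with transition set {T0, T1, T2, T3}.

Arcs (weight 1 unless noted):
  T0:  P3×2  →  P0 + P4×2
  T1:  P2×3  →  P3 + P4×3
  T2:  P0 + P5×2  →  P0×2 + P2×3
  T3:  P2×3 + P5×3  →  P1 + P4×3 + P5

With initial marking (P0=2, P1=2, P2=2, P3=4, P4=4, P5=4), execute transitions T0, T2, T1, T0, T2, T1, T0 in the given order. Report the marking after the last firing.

step 1: fire T0:  (P0=2, P1=2, P2=2, P3=4, P4=4, P5=4) → (P0=3, P1=2, P2=2, P3=2, P4=6, P5=4)
step 2: fire T2:  (P0=3, P1=2, P2=2, P3=2, P4=6, P5=4) → (P0=4, P1=2, P2=5, P3=2, P4=6, P5=2)
step 3: fire T1:  (P0=4, P1=2, P2=5, P3=2, P4=6, P5=2) → (P0=4, P1=2, P2=2, P3=3, P4=9, P5=2)
step 4: fire T0:  (P0=4, P1=2, P2=2, P3=3, P4=9, P5=2) → (P0=5, P1=2, P2=2, P3=1, P4=11, P5=2)
step 5: fire T2:  (P0=5, P1=2, P2=2, P3=1, P4=11, P5=2) → (P0=6, P1=2, P2=5, P3=1, P4=11, P5=0)
step 6: fire T1:  (P0=6, P1=2, P2=5, P3=1, P4=11, P5=0) → (P0=6, P1=2, P2=2, P3=2, P4=14, P5=0)
step 7: fire T0:  (P0=6, P1=2, P2=2, P3=2, P4=14, P5=0) → (P0=7, P1=2, P2=2, P3=0, P4=16, P5=0)

(P0=7, P1=2, P2=2, P3=0, P4=16, P5=0)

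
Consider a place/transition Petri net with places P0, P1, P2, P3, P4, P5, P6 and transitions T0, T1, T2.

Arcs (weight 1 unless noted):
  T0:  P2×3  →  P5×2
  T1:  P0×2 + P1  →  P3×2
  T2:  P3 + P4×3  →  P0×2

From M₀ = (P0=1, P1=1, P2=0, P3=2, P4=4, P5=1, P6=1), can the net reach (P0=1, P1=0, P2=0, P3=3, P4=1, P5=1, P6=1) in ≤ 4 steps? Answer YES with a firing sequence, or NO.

YES — reachable via ⟨T2, T1⟩ (2 firings)

step 1: fire T2:  (P0=1, P1=1, P2=0, P3=2, P4=4, P5=1, P6=1) → (P0=3, P1=1, P2=0, P3=1, P4=1, P5=1, P6=1)
step 2: fire T1:  (P0=3, P1=1, P2=0, P3=1, P4=1, P5=1, P6=1) → (P0=1, P1=0, P2=0, P3=3, P4=1, P5=1, P6=1)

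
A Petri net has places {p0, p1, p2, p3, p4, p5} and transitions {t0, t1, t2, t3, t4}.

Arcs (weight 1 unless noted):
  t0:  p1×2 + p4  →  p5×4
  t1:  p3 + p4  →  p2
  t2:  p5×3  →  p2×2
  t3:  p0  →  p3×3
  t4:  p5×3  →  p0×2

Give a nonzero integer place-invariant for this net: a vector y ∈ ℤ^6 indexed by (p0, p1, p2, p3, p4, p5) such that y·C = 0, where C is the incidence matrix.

y = (p0:3, p1:3, p2:3, p3:1, p4:2, p5:2)

Incidence matrix C (rows=places, cols=transitions):
       t0   t1   t2   t3   t4
   p0   0    0    0   -1    2
   p1  -2    0    0    0    0
   p2   0    1    2    0    0
   p3   0   -1    0    3    0
   p4  -1   -1    0    0    0
   p5   4    0   -3    0   -3

Candidate y = [3, 3, 3, 1, 2, 2]; check y·C column-wise:
  col t0: 3·0 + 3·-2 + 3·0 + 1·0 + 2·-1 + 2·4 = 0
  col t1: 3·0 + 3·0 + 3·1 + 1·-1 + 2·-1 + 2·0 = 0
  col t2: 3·0 + 3·0 + 3·2 + 1·0 + 2·0 + 2·-3 = 0
  col t3: 3·-1 + 3·0 + 3·0 + 1·3 + 2·0 + 2·0 = 0
  col t4: 3·2 + 3·0 + 3·0 + 1·0 + 2·0 + 2·-3 = 0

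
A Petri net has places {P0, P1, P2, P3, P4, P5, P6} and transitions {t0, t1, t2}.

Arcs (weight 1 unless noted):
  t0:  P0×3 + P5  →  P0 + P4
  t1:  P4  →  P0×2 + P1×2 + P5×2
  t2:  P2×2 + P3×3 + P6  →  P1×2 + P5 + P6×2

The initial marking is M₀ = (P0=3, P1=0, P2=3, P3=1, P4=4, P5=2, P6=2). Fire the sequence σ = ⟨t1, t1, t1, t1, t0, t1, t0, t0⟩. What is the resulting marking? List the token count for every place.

(P0=7, P1=10, P2=3, P3=1, P4=2, P5=9, P6=2)

step 1: fire t1:  (P0=3, P1=0, P2=3, P3=1, P4=4, P5=2, P6=2) → (P0=5, P1=2, P2=3, P3=1, P4=3, P5=4, P6=2)
step 2: fire t1:  (P0=5, P1=2, P2=3, P3=1, P4=3, P5=4, P6=2) → (P0=7, P1=4, P2=3, P3=1, P4=2, P5=6, P6=2)
step 3: fire t1:  (P0=7, P1=4, P2=3, P3=1, P4=2, P5=6, P6=2) → (P0=9, P1=6, P2=3, P3=1, P4=1, P5=8, P6=2)
step 4: fire t1:  (P0=9, P1=6, P2=3, P3=1, P4=1, P5=8, P6=2) → (P0=11, P1=8, P2=3, P3=1, P4=0, P5=10, P6=2)
step 5: fire t0:  (P0=11, P1=8, P2=3, P3=1, P4=0, P5=10, P6=2) → (P0=9, P1=8, P2=3, P3=1, P4=1, P5=9, P6=2)
step 6: fire t1:  (P0=9, P1=8, P2=3, P3=1, P4=1, P5=9, P6=2) → (P0=11, P1=10, P2=3, P3=1, P4=0, P5=11, P6=2)
step 7: fire t0:  (P0=11, P1=10, P2=3, P3=1, P4=0, P5=11, P6=2) → (P0=9, P1=10, P2=3, P3=1, P4=1, P5=10, P6=2)
step 8: fire t0:  (P0=9, P1=10, P2=3, P3=1, P4=1, P5=10, P6=2) → (P0=7, P1=10, P2=3, P3=1, P4=2, P5=9, P6=2)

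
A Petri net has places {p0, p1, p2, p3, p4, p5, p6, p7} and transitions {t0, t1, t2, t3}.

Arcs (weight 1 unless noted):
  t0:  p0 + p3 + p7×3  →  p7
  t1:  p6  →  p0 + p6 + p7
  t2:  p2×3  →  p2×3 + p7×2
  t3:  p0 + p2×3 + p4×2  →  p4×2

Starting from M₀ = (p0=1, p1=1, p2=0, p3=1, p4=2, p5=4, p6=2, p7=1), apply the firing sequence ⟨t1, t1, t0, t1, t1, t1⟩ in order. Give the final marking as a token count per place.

step 1: fire t1:  (p0=1, p1=1, p2=0, p3=1, p4=2, p5=4, p6=2, p7=1) → (p0=2, p1=1, p2=0, p3=1, p4=2, p5=4, p6=2, p7=2)
step 2: fire t1:  (p0=2, p1=1, p2=0, p3=1, p4=2, p5=4, p6=2, p7=2) → (p0=3, p1=1, p2=0, p3=1, p4=2, p5=4, p6=2, p7=3)
step 3: fire t0:  (p0=3, p1=1, p2=0, p3=1, p4=2, p5=4, p6=2, p7=3) → (p0=2, p1=1, p2=0, p3=0, p4=2, p5=4, p6=2, p7=1)
step 4: fire t1:  (p0=2, p1=1, p2=0, p3=0, p4=2, p5=4, p6=2, p7=1) → (p0=3, p1=1, p2=0, p3=0, p4=2, p5=4, p6=2, p7=2)
step 5: fire t1:  (p0=3, p1=1, p2=0, p3=0, p4=2, p5=4, p6=2, p7=2) → (p0=4, p1=1, p2=0, p3=0, p4=2, p5=4, p6=2, p7=3)
step 6: fire t1:  (p0=4, p1=1, p2=0, p3=0, p4=2, p5=4, p6=2, p7=3) → (p0=5, p1=1, p2=0, p3=0, p4=2, p5=4, p6=2, p7=4)

(p0=5, p1=1, p2=0, p3=0, p4=2, p5=4, p6=2, p7=4)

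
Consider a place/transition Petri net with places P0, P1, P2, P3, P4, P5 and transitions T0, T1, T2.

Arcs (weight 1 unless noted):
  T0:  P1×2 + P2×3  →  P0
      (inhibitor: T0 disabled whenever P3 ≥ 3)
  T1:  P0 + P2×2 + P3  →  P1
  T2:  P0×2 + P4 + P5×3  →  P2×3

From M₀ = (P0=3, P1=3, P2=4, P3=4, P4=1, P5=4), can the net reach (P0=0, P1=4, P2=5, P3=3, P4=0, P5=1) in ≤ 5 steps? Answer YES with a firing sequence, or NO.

step 1: fire T1:  (P0=3, P1=3, P2=4, P3=4, P4=1, P5=4) → (P0=2, P1=4, P2=2, P3=3, P4=1, P5=4)
step 2: fire T2:  (P0=2, P1=4, P2=2, P3=3, P4=1, P5=4) → (P0=0, P1=4, P2=5, P3=3, P4=0, P5=1)

YES — reachable via ⟨T1, T2⟩ (2 firings)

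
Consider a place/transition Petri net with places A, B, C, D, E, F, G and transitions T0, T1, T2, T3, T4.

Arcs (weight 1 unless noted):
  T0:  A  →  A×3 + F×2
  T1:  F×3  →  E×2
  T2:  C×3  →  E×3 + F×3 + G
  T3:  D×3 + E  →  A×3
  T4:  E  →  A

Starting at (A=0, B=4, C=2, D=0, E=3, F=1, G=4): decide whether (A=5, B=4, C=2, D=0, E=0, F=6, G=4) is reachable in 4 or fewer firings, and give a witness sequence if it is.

NO — not reachable within 4 firings

depth 0: 1 marking
depth 1: 2 markings reached so far
depth 2: 4 markings reached so far
depth 3: 8 markings reached so far
depth 4: 13 markings reached so far
target is not among the 13 markings reachable within 4 steps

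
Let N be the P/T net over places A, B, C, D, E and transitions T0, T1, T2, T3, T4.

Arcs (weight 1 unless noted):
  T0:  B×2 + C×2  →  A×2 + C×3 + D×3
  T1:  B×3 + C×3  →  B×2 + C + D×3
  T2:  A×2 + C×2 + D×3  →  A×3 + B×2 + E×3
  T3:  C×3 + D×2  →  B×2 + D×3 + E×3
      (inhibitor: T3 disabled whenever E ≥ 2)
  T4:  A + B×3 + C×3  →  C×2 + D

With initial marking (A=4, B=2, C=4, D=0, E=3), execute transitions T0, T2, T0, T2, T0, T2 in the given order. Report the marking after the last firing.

step 1: fire T0:  (A=4, B=2, C=4, D=0, E=3) → (A=6, B=0, C=5, D=3, E=3)
step 2: fire T2:  (A=6, B=0, C=5, D=3, E=3) → (A=7, B=2, C=3, D=0, E=6)
step 3: fire T0:  (A=7, B=2, C=3, D=0, E=6) → (A=9, B=0, C=4, D=3, E=6)
step 4: fire T2:  (A=9, B=0, C=4, D=3, E=6) → (A=10, B=2, C=2, D=0, E=9)
step 5: fire T0:  (A=10, B=2, C=2, D=0, E=9) → (A=12, B=0, C=3, D=3, E=9)
step 6: fire T2:  (A=12, B=0, C=3, D=3, E=9) → (A=13, B=2, C=1, D=0, E=12)

(A=13, B=2, C=1, D=0, E=12)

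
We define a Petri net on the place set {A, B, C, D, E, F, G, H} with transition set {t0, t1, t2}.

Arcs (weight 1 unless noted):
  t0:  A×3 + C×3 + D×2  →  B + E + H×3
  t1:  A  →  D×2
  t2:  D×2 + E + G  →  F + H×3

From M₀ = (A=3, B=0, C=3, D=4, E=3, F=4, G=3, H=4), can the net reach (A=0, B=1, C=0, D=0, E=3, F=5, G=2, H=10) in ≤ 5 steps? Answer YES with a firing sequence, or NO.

step 1: fire t0:  (A=3, B=0, C=3, D=4, E=3, F=4, G=3, H=4) → (A=0, B=1, C=0, D=2, E=4, F=4, G=3, H=7)
step 2: fire t2:  (A=0, B=1, C=0, D=2, E=4, F=4, G=3, H=7) → (A=0, B=1, C=0, D=0, E=3, F=5, G=2, H=10)

YES — reachable via ⟨t0, t2⟩ (2 firings)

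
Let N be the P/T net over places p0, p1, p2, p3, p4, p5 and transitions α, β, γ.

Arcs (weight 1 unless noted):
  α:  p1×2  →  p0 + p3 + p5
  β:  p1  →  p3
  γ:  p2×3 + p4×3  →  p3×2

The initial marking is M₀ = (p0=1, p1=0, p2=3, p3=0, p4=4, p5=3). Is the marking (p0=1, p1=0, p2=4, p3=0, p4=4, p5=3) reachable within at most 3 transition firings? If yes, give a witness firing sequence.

NO — not reachable within 3 firings

depth 0: 1 marking
depth 1: 2 markings reached so far
depth 2: 2 markings reached so far
(frontier empty at depth 2; search complete)
target is not among the 2 markings reachable within 3 steps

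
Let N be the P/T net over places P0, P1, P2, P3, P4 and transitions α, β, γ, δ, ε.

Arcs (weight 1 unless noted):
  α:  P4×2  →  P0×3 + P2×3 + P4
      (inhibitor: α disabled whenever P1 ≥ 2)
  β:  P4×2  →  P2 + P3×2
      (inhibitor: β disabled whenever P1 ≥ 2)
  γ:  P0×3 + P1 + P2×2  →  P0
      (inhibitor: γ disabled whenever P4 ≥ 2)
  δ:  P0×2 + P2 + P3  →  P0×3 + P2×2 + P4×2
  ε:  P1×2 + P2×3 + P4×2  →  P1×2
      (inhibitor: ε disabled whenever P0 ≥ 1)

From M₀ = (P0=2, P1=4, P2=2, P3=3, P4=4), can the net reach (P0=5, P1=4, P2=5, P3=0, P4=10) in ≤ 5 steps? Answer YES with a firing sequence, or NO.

step 1: fire δ:  (P0=2, P1=4, P2=2, P3=3, P4=4) → (P0=3, P1=4, P2=3, P3=2, P4=6)
step 2: fire δ:  (P0=3, P1=4, P2=3, P3=2, P4=6) → (P0=4, P1=4, P2=4, P3=1, P4=8)
step 3: fire δ:  (P0=4, P1=4, P2=4, P3=1, P4=8) → (P0=5, P1=4, P2=5, P3=0, P4=10)

YES — reachable via ⟨δ, δ, δ⟩ (3 firings)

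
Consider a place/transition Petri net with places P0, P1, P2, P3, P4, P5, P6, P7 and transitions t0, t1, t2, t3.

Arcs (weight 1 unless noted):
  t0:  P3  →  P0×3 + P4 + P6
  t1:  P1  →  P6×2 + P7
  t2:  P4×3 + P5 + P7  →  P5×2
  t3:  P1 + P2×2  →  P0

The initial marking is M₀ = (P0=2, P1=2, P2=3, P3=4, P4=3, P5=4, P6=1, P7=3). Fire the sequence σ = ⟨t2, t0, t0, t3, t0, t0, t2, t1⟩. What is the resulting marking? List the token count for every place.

step 1: fire t2:  (P0=2, P1=2, P2=3, P3=4, P4=3, P5=4, P6=1, P7=3) → (P0=2, P1=2, P2=3, P3=4, P4=0, P5=5, P6=1, P7=2)
step 2: fire t0:  (P0=2, P1=2, P2=3, P3=4, P4=0, P5=5, P6=1, P7=2) → (P0=5, P1=2, P2=3, P3=3, P4=1, P5=5, P6=2, P7=2)
step 3: fire t0:  (P0=5, P1=2, P2=3, P3=3, P4=1, P5=5, P6=2, P7=2) → (P0=8, P1=2, P2=3, P3=2, P4=2, P5=5, P6=3, P7=2)
step 4: fire t3:  (P0=8, P1=2, P2=3, P3=2, P4=2, P5=5, P6=3, P7=2) → (P0=9, P1=1, P2=1, P3=2, P4=2, P5=5, P6=3, P7=2)
step 5: fire t0:  (P0=9, P1=1, P2=1, P3=2, P4=2, P5=5, P6=3, P7=2) → (P0=12, P1=1, P2=1, P3=1, P4=3, P5=5, P6=4, P7=2)
step 6: fire t0:  (P0=12, P1=1, P2=1, P3=1, P4=3, P5=5, P6=4, P7=2) → (P0=15, P1=1, P2=1, P3=0, P4=4, P5=5, P6=5, P7=2)
step 7: fire t2:  (P0=15, P1=1, P2=1, P3=0, P4=4, P5=5, P6=5, P7=2) → (P0=15, P1=1, P2=1, P3=0, P4=1, P5=6, P6=5, P7=1)
step 8: fire t1:  (P0=15, P1=1, P2=1, P3=0, P4=1, P5=6, P6=5, P7=1) → (P0=15, P1=0, P2=1, P3=0, P4=1, P5=6, P6=7, P7=2)

(P0=15, P1=0, P2=1, P3=0, P4=1, P5=6, P6=7, P7=2)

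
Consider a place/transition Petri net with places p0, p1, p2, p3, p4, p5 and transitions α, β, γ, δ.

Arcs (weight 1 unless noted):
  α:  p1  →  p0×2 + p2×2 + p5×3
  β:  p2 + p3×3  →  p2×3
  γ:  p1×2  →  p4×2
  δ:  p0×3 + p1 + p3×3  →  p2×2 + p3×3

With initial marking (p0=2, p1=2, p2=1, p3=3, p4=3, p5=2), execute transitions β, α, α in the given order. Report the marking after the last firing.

step 1: fire β:  (p0=2, p1=2, p2=1, p3=3, p4=3, p5=2) → (p0=2, p1=2, p2=3, p3=0, p4=3, p5=2)
step 2: fire α:  (p0=2, p1=2, p2=3, p3=0, p4=3, p5=2) → (p0=4, p1=1, p2=5, p3=0, p4=3, p5=5)
step 3: fire α:  (p0=4, p1=1, p2=5, p3=0, p4=3, p5=5) → (p0=6, p1=0, p2=7, p3=0, p4=3, p5=8)

(p0=6, p1=0, p2=7, p3=0, p4=3, p5=8)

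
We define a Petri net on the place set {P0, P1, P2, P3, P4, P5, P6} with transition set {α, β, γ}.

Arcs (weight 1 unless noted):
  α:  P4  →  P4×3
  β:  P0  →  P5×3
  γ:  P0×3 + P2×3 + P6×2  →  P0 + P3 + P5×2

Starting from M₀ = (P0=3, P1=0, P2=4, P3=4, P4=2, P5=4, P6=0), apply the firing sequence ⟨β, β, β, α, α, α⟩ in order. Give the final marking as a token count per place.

step 1: fire β:  (P0=3, P1=0, P2=4, P3=4, P4=2, P5=4, P6=0) → (P0=2, P1=0, P2=4, P3=4, P4=2, P5=7, P6=0)
step 2: fire β:  (P0=2, P1=0, P2=4, P3=4, P4=2, P5=7, P6=0) → (P0=1, P1=0, P2=4, P3=4, P4=2, P5=10, P6=0)
step 3: fire β:  (P0=1, P1=0, P2=4, P3=4, P4=2, P5=10, P6=0) → (P0=0, P1=0, P2=4, P3=4, P4=2, P5=13, P6=0)
step 4: fire α:  (P0=0, P1=0, P2=4, P3=4, P4=2, P5=13, P6=0) → (P0=0, P1=0, P2=4, P3=4, P4=4, P5=13, P6=0)
step 5: fire α:  (P0=0, P1=0, P2=4, P3=4, P4=4, P5=13, P6=0) → (P0=0, P1=0, P2=4, P3=4, P4=6, P5=13, P6=0)
step 6: fire α:  (P0=0, P1=0, P2=4, P3=4, P4=6, P5=13, P6=0) → (P0=0, P1=0, P2=4, P3=4, P4=8, P5=13, P6=0)

(P0=0, P1=0, P2=4, P3=4, P4=8, P5=13, P6=0)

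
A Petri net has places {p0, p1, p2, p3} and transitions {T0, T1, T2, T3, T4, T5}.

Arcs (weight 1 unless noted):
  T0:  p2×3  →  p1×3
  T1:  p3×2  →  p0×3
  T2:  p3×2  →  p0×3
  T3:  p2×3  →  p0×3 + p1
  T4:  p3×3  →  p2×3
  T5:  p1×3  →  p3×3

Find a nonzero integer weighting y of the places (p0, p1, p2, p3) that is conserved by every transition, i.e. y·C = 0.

Incidence matrix C (rows=places, cols=transitions):
       T0   T1   T2   T3   T4   T5
   p0   0    3    3    3    0    0
   p1   3    0    0    1    0   -3
   p2  -3    0    0   -3    3    0
   p3   0   -2   -2    0   -3    3

Candidate y = [2, 3, 3, 3]; check y·C column-wise:
  col T0: 2·0 + 3·3 + 3·-3 + 3·0 = 0
  col T1: 2·3 + 3·0 + 3·0 + 3·-2 = 0
  col T2: 2·3 + 3·0 + 3·0 + 3·-2 = 0
  col T3: 2·3 + 3·1 + 3·-3 + 3·0 = 0
  col T4: 2·0 + 3·0 + 3·3 + 3·-3 = 0
  col T5: 2·0 + 3·-3 + 3·0 + 3·3 = 0

y = (p0:2, p1:3, p2:3, p3:3)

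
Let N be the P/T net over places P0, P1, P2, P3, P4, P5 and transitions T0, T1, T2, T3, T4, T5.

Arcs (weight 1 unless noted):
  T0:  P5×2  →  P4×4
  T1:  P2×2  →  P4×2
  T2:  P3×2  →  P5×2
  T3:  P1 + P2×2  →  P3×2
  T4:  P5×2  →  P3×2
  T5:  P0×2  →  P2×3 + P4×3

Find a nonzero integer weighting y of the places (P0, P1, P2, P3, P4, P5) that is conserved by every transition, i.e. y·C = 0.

Incidence matrix C (rows=places, cols=transitions):
       T0   T1   T2   T3   T4   T5
   P0   0    0    0    0    0   -2
   P1   0    0    0   -1    0    0
   P2   0   -2    0   -2    0    3
   P3   0    0   -2    2    2    0
   P4   4    2    0    0    0    3
   P5  -2    0    2    0   -2    0

Candidate y = [3, 2, 1, 2, 1, 2]; check y·C column-wise:
  col T0: 3·0 + 2·0 + 1·0 + 2·0 + 1·4 + 2·-2 = 0
  col T1: 3·0 + 2·0 + 1·-2 + 2·0 + 1·2 + 2·0 = 0
  col T2: 3·0 + 2·0 + 1·0 + 2·-2 + 1·0 + 2·2 = 0
  col T3: 3·0 + 2·-1 + 1·-2 + 2·2 + 1·0 + 2·0 = 0
  col T4: 3·0 + 2·0 + 1·0 + 2·2 + 1·0 + 2·-2 = 0
  col T5: 3·-2 + 2·0 + 1·3 + 2·0 + 1·3 + 2·0 = 0

y = (P0:3, P1:2, P2:1, P3:2, P4:1, P5:2)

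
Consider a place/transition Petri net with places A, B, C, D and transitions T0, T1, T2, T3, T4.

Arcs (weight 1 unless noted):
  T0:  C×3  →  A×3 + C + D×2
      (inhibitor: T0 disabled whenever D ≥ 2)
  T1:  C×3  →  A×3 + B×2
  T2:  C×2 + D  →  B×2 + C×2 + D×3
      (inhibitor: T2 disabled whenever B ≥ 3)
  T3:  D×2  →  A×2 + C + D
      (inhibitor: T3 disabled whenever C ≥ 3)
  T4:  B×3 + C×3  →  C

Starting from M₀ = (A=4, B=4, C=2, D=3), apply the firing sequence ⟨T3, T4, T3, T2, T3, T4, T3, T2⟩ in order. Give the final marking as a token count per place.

(A=12, B=2, C=2, D=3)

step 1: fire T3:  (A=4, B=4, C=2, D=3) → (A=6, B=4, C=3, D=2)
step 2: fire T4:  (A=6, B=4, C=3, D=2) → (A=6, B=1, C=1, D=2)
step 3: fire T3:  (A=6, B=1, C=1, D=2) → (A=8, B=1, C=2, D=1)
step 4: fire T2:  (A=8, B=1, C=2, D=1) → (A=8, B=3, C=2, D=3)
step 5: fire T3:  (A=8, B=3, C=2, D=3) → (A=10, B=3, C=3, D=2)
step 6: fire T4:  (A=10, B=3, C=3, D=2) → (A=10, B=0, C=1, D=2)
step 7: fire T3:  (A=10, B=0, C=1, D=2) → (A=12, B=0, C=2, D=1)
step 8: fire T2:  (A=12, B=0, C=2, D=1) → (A=12, B=2, C=2, D=3)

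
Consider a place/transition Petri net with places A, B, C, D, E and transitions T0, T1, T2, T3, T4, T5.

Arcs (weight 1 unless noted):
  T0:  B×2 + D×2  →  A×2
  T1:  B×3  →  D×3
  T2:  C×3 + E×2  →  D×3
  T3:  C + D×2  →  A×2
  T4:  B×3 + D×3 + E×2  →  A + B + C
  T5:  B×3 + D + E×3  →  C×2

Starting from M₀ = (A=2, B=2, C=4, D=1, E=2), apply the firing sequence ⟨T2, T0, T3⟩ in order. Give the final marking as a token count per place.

(A=6, B=0, C=0, D=0, E=0)

step 1: fire T2:  (A=2, B=2, C=4, D=1, E=2) → (A=2, B=2, C=1, D=4, E=0)
step 2: fire T0:  (A=2, B=2, C=1, D=4, E=0) → (A=4, B=0, C=1, D=2, E=0)
step 3: fire T3:  (A=4, B=0, C=1, D=2, E=0) → (A=6, B=0, C=0, D=0, E=0)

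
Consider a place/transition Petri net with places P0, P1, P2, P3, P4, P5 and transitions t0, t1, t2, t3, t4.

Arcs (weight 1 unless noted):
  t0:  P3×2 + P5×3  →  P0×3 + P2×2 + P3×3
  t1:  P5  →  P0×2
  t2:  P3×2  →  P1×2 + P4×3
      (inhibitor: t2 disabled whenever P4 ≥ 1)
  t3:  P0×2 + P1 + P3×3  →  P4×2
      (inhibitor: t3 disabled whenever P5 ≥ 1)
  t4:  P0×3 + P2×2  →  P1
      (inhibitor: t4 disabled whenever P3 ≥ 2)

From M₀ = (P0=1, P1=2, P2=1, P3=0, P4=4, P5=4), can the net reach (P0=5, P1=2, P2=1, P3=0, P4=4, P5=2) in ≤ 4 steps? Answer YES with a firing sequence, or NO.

step 1: fire t1:  (P0=1, P1=2, P2=1, P3=0, P4=4, P5=4) → (P0=3, P1=2, P2=1, P3=0, P4=4, P5=3)
step 2: fire t1:  (P0=3, P1=2, P2=1, P3=0, P4=4, P5=3) → (P0=5, P1=2, P2=1, P3=0, P4=4, P5=2)

YES — reachable via ⟨t1, t1⟩ (2 firings)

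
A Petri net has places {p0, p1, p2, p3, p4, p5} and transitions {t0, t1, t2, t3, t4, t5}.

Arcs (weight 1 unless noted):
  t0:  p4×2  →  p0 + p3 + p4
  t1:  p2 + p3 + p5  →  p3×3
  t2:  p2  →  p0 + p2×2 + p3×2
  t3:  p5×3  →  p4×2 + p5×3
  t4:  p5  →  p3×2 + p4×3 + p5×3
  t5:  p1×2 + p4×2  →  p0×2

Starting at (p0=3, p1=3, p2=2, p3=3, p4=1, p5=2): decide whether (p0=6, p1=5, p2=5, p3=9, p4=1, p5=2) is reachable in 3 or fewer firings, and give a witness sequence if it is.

depth 0: 1 marking
depth 1: 4 markings reached so far
depth 2: 13 markings reached so far
depth 3: 36 markings reached so far
target is not among the 36 markings reachable within 3 steps

NO — not reachable within 3 firings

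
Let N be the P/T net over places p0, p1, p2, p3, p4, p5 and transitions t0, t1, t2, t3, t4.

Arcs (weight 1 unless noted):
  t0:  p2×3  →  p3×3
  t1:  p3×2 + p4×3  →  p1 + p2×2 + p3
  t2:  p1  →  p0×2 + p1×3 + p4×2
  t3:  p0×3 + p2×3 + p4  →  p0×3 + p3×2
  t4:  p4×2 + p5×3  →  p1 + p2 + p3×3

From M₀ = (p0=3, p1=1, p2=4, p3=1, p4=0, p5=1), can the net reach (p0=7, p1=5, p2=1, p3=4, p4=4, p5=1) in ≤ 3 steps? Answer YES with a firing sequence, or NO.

step 1: fire t0:  (p0=3, p1=1, p2=4, p3=1, p4=0, p5=1) → (p0=3, p1=1, p2=1, p3=4, p4=0, p5=1)
step 2: fire t2:  (p0=3, p1=1, p2=1, p3=4, p4=0, p5=1) → (p0=5, p1=3, p2=1, p3=4, p4=2, p5=1)
step 3: fire t2:  (p0=5, p1=3, p2=1, p3=4, p4=2, p5=1) → (p0=7, p1=5, p2=1, p3=4, p4=4, p5=1)

YES — reachable via ⟨t0, t2, t2⟩ (3 firings)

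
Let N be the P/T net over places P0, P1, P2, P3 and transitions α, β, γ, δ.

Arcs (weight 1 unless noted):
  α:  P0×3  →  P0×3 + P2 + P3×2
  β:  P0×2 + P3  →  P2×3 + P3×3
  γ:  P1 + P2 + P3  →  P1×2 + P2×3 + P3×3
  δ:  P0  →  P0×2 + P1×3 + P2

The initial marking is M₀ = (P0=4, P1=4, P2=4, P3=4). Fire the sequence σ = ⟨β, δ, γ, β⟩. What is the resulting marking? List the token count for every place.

step 1: fire β:  (P0=4, P1=4, P2=4, P3=4) → (P0=2, P1=4, P2=7, P3=6)
step 2: fire δ:  (P0=2, P1=4, P2=7, P3=6) → (P0=3, P1=7, P2=8, P3=6)
step 3: fire γ:  (P0=3, P1=7, P2=8, P3=6) → (P0=3, P1=8, P2=10, P3=8)
step 4: fire β:  (P0=3, P1=8, P2=10, P3=8) → (P0=1, P1=8, P2=13, P3=10)

(P0=1, P1=8, P2=13, P3=10)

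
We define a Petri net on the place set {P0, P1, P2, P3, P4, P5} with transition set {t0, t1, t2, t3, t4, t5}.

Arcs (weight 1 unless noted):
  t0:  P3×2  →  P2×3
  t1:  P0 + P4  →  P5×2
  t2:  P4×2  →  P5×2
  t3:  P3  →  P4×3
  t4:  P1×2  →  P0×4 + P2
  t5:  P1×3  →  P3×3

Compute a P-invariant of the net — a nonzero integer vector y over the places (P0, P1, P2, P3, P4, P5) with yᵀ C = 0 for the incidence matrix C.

y = (P0:1, P1:3, P2:2, P3:3, P4:1, P5:1)

Incidence matrix C (rows=places, cols=transitions):
       t0   t1   t2   t3   t4   t5
   P0   0   -1    0    0    4    0
   P1   0    0    0    0   -2   -3
   P2   3    0    0    0    1    0
   P3  -2    0    0   -1    0    3
   P4   0   -1   -2    3    0    0
   P5   0    2    2    0    0    0

Candidate y = [1, 3, 2, 3, 1, 1]; check y·C column-wise:
  col t0: 1·0 + 3·0 + 2·3 + 3·-2 + 1·0 + 1·0 = 0
  col t1: 1·-1 + 3·0 + 2·0 + 3·0 + 1·-1 + 1·2 = 0
  col t2: 1·0 + 3·0 + 2·0 + 3·0 + 1·-2 + 1·2 = 0
  col t3: 1·0 + 3·0 + 2·0 + 3·-1 + 1·3 + 1·0 = 0
  col t4: 1·4 + 3·-2 + 2·1 + 3·0 + 1·0 + 1·0 = 0
  col t5: 1·0 + 3·-3 + 2·0 + 3·3 + 1·0 + 1·0 = 0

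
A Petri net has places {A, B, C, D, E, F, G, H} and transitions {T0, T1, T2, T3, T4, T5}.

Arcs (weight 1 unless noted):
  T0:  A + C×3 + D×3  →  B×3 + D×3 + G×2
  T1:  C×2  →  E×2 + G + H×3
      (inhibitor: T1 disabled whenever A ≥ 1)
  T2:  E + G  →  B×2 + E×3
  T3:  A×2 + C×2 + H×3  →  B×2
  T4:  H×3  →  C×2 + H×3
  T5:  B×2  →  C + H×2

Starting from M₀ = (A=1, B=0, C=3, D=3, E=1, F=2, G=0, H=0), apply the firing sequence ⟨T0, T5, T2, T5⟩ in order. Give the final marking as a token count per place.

(A=0, B=1, C=2, D=3, E=3, F=2, G=1, H=4)

step 1: fire T0:  (A=1, B=0, C=3, D=3, E=1, F=2, G=0, H=0) → (A=0, B=3, C=0, D=3, E=1, F=2, G=2, H=0)
step 2: fire T5:  (A=0, B=3, C=0, D=3, E=1, F=2, G=2, H=0) → (A=0, B=1, C=1, D=3, E=1, F=2, G=2, H=2)
step 3: fire T2:  (A=0, B=1, C=1, D=3, E=1, F=2, G=2, H=2) → (A=0, B=3, C=1, D=3, E=3, F=2, G=1, H=2)
step 4: fire T5:  (A=0, B=3, C=1, D=3, E=3, F=2, G=1, H=2) → (A=0, B=1, C=2, D=3, E=3, F=2, G=1, H=4)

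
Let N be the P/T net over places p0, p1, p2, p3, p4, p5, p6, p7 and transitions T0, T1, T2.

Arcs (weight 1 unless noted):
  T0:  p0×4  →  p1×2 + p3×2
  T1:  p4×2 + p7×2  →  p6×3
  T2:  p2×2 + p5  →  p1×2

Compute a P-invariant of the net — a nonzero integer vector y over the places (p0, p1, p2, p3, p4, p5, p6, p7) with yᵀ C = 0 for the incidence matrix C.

Incidence matrix C (rows=places, cols=transitions):
       T0   T1   T2
   p0  -4    0    0
   p1   2    0    2
   p2   0    0   -2
   p3   2    0    0
   p4   0   -2    0
   p5   0    0   -1
   p6   0    3    0
   p7   0   -2    0

Candidate y = [1, 2, 2, 0, 0, 0, 0, 0]; check y·C column-wise:
  col T0: 1·-4 + 2·2 + 2·0 + 0·2 = 0
  col T1: 1·0 + 2·0 + 2·0 + 0·-2 + 0·3 + 0·-2 = 0
  col T2: 1·0 + 2·2 + 2·-2 + 0·-1 = 0

y = (p0:1, p1:2, p2:2, p3:0, p4:0, p5:0, p6:0, p7:0)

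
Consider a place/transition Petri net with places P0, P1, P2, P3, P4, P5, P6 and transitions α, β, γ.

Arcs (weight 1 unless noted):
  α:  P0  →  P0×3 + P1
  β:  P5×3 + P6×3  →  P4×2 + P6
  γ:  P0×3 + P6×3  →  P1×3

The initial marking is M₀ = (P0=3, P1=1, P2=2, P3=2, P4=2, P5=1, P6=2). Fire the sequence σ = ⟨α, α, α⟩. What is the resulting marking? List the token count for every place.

(P0=9, P1=4, P2=2, P3=2, P4=2, P5=1, P6=2)

step 1: fire α:  (P0=3, P1=1, P2=2, P3=2, P4=2, P5=1, P6=2) → (P0=5, P1=2, P2=2, P3=2, P4=2, P5=1, P6=2)
step 2: fire α:  (P0=5, P1=2, P2=2, P3=2, P4=2, P5=1, P6=2) → (P0=7, P1=3, P2=2, P3=2, P4=2, P5=1, P6=2)
step 3: fire α:  (P0=7, P1=3, P2=2, P3=2, P4=2, P5=1, P6=2) → (P0=9, P1=4, P2=2, P3=2, P4=2, P5=1, P6=2)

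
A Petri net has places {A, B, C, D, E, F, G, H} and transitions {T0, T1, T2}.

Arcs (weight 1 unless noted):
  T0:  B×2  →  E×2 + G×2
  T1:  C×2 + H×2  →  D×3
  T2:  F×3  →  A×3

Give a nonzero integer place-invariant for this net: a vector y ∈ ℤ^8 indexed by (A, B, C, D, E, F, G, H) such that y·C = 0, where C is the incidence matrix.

Incidence matrix C (rows=places, cols=transitions):
       T0   T1   T2
    A   0    0    3
    B  -2    0    0
    C   0   -2    0
    D   0    3    0
    E   2    0    0
    F   0    0   -3
    G   2    0    0
    H   0   -2    0

Candidate y = [0, 0, 3, 2, 0, 0, 0, 0]; check y·C column-wise:
  col T0: 0·-2 + 3·0 + 2·0 + 0·2 + 0·2 = 0
  col T1: 3·-2 + 2·3 + 0·-2 = 0
  col T2: 0·3 + 3·0 + 2·0 + 0·-3 = 0

y = (A:0, B:0, C:3, D:2, E:0, F:0, G:0, H:0)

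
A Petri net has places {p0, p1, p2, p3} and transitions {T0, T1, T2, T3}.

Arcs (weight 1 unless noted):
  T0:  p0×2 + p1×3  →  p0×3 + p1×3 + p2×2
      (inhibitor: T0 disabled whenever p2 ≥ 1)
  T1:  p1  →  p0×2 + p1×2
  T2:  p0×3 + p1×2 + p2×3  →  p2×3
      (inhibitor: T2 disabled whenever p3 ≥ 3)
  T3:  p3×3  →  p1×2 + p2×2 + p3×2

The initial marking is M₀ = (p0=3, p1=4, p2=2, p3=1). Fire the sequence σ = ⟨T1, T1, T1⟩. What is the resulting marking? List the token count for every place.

(p0=9, p1=7, p2=2, p3=1)

step 1: fire T1:  (p0=3, p1=4, p2=2, p3=1) → (p0=5, p1=5, p2=2, p3=1)
step 2: fire T1:  (p0=5, p1=5, p2=2, p3=1) → (p0=7, p1=6, p2=2, p3=1)
step 3: fire T1:  (p0=7, p1=6, p2=2, p3=1) → (p0=9, p1=7, p2=2, p3=1)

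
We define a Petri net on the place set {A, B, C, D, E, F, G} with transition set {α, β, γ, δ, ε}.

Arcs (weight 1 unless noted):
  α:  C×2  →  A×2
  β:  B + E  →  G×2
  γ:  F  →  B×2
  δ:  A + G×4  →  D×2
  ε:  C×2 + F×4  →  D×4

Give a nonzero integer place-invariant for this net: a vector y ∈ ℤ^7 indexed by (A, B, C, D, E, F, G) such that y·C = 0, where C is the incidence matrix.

Incidence matrix C (rows=places, cols=transitions):
        α    β    γ    δ    ε
    A   2    0    0   -1    0
    B   0   -1    2    0    0
    C  -2    0    0    0   -2
    D   0    0    0    2    4
    E   0   -1    0    0    0
    F   0    0   -1    0   -4
    G   0    2    0   -4    0

Candidate y = [2, 0, 2, 1, 0, 0, 0]; check y·C column-wise:
  col α: 2·2 + 2·-2 + 1·0 = 0
  col β: 2·0 + 0·-1 + 2·0 + 1·0 + 0·-1 + 0·2 = 0
  col γ: 2·0 + 0·2 + 2·0 + 1·0 + 0·-1 = 0
  col δ: 2·-1 + 2·0 + 1·2 + 0·-4 = 0
  col ε: 2·0 + 2·-2 + 1·4 + 0·-4 = 0

y = (A:2, B:0, C:2, D:1, E:0, F:0, G:0)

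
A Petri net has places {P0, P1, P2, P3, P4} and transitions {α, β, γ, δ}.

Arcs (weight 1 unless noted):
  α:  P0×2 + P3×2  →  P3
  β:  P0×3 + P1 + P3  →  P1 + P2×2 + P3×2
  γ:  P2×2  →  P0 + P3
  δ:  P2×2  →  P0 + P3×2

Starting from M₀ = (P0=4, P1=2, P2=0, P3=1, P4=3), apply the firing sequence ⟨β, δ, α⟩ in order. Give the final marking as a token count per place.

(P0=0, P1=2, P2=0, P3=3, P4=3)

step 1: fire β:  (P0=4, P1=2, P2=0, P3=1, P4=3) → (P0=1, P1=2, P2=2, P3=2, P4=3)
step 2: fire δ:  (P0=1, P1=2, P2=2, P3=2, P4=3) → (P0=2, P1=2, P2=0, P3=4, P4=3)
step 3: fire α:  (P0=2, P1=2, P2=0, P3=4, P4=3) → (P0=0, P1=2, P2=0, P3=3, P4=3)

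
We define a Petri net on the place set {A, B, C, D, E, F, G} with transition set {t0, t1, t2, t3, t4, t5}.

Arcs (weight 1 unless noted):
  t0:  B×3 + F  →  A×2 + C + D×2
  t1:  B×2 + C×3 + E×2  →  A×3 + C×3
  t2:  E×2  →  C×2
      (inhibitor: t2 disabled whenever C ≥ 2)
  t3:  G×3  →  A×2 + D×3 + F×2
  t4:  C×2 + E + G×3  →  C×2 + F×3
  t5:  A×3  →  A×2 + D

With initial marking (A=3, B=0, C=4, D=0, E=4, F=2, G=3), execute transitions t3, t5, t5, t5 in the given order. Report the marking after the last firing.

(A=2, B=0, C=4, D=6, E=4, F=4, G=0)

step 1: fire t3:  (A=3, B=0, C=4, D=0, E=4, F=2, G=3) → (A=5, B=0, C=4, D=3, E=4, F=4, G=0)
step 2: fire t5:  (A=5, B=0, C=4, D=3, E=4, F=4, G=0) → (A=4, B=0, C=4, D=4, E=4, F=4, G=0)
step 3: fire t5:  (A=4, B=0, C=4, D=4, E=4, F=4, G=0) → (A=3, B=0, C=4, D=5, E=4, F=4, G=0)
step 4: fire t5:  (A=3, B=0, C=4, D=5, E=4, F=4, G=0) → (A=2, B=0, C=4, D=6, E=4, F=4, G=0)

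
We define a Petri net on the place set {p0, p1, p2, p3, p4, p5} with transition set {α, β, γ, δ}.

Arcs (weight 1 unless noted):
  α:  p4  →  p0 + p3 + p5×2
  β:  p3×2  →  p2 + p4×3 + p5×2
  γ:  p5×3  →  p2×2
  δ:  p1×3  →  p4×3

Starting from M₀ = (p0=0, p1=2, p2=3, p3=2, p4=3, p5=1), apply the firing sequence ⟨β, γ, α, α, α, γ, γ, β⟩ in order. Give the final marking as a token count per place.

step 1: fire β:  (p0=0, p1=2, p2=3, p3=2, p4=3, p5=1) → (p0=0, p1=2, p2=4, p3=0, p4=6, p5=3)
step 2: fire γ:  (p0=0, p1=2, p2=4, p3=0, p4=6, p5=3) → (p0=0, p1=2, p2=6, p3=0, p4=6, p5=0)
step 3: fire α:  (p0=0, p1=2, p2=6, p3=0, p4=6, p5=0) → (p0=1, p1=2, p2=6, p3=1, p4=5, p5=2)
step 4: fire α:  (p0=1, p1=2, p2=6, p3=1, p4=5, p5=2) → (p0=2, p1=2, p2=6, p3=2, p4=4, p5=4)
step 5: fire α:  (p0=2, p1=2, p2=6, p3=2, p4=4, p5=4) → (p0=3, p1=2, p2=6, p3=3, p4=3, p5=6)
step 6: fire γ:  (p0=3, p1=2, p2=6, p3=3, p4=3, p5=6) → (p0=3, p1=2, p2=8, p3=3, p4=3, p5=3)
step 7: fire γ:  (p0=3, p1=2, p2=8, p3=3, p4=3, p5=3) → (p0=3, p1=2, p2=10, p3=3, p4=3, p5=0)
step 8: fire β:  (p0=3, p1=2, p2=10, p3=3, p4=3, p5=0) → (p0=3, p1=2, p2=11, p3=1, p4=6, p5=2)

(p0=3, p1=2, p2=11, p3=1, p4=6, p5=2)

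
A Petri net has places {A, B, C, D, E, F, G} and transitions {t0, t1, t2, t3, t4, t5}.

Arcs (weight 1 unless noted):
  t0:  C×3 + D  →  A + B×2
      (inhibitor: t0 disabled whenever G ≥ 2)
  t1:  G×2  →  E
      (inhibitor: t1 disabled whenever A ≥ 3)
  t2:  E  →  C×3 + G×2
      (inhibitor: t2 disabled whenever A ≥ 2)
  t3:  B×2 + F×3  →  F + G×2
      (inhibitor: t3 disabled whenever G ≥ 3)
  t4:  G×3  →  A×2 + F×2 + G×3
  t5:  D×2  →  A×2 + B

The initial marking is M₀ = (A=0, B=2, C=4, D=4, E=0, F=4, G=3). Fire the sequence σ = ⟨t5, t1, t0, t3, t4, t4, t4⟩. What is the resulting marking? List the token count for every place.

step 1: fire t5:  (A=0, B=2, C=4, D=4, E=0, F=4, G=3) → (A=2, B=3, C=4, D=2, E=0, F=4, G=3)
step 2: fire t1:  (A=2, B=3, C=4, D=2, E=0, F=4, G=3) → (A=2, B=3, C=4, D=2, E=1, F=4, G=1)
step 3: fire t0:  (A=2, B=3, C=4, D=2, E=1, F=4, G=1) → (A=3, B=5, C=1, D=1, E=1, F=4, G=1)
step 4: fire t3:  (A=3, B=5, C=1, D=1, E=1, F=4, G=1) → (A=3, B=3, C=1, D=1, E=1, F=2, G=3)
step 5: fire t4:  (A=3, B=3, C=1, D=1, E=1, F=2, G=3) → (A=5, B=3, C=1, D=1, E=1, F=4, G=3)
step 6: fire t4:  (A=5, B=3, C=1, D=1, E=1, F=4, G=3) → (A=7, B=3, C=1, D=1, E=1, F=6, G=3)
step 7: fire t4:  (A=7, B=3, C=1, D=1, E=1, F=6, G=3) → (A=9, B=3, C=1, D=1, E=1, F=8, G=3)

(A=9, B=3, C=1, D=1, E=1, F=8, G=3)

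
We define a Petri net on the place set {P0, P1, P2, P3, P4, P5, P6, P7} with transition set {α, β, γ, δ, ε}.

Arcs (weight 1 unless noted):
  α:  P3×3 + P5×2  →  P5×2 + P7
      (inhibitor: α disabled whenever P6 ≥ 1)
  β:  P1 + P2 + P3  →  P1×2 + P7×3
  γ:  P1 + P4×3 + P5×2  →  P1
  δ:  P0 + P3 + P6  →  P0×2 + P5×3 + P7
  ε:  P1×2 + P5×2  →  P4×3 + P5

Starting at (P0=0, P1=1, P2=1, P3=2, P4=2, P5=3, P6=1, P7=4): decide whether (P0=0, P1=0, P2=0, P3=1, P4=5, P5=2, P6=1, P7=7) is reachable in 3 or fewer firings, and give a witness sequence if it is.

YES — reachable via ⟨β, ε⟩ (2 firings)

step 1: fire β:  (P0=0, P1=1, P2=1, P3=2, P4=2, P5=3, P6=1, P7=4) → (P0=0, P1=2, P2=0, P3=1, P4=2, P5=3, P6=1, P7=7)
step 2: fire ε:  (P0=0, P1=2, P2=0, P3=1, P4=2, P5=3, P6=1, P7=7) → (P0=0, P1=0, P2=0, P3=1, P4=5, P5=2, P6=1, P7=7)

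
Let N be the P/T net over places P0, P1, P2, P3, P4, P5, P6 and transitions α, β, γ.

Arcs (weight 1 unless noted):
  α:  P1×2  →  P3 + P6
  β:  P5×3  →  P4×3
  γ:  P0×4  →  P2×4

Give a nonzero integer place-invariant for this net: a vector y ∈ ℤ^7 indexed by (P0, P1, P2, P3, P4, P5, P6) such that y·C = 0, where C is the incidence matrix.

y = (P0:1, P1:0, P2:1, P3:0, P4:0, P5:0, P6:0)

Incidence matrix C (rows=places, cols=transitions):
        α    β    γ
   P0   0    0   -4
   P1  -2    0    0
   P2   0    0    4
   P3   1    0    0
   P4   0    3    0
   P5   0   -3    0
   P6   1    0    0

Candidate y = [1, 0, 1, 0, 0, 0, 0]; check y·C column-wise:
  col α: 1·0 + 0·-2 + 1·0 + 0·1 + 0·1 = 0
  col β: 1·0 + 1·0 + 0·3 + 0·-3 = 0
  col γ: 1·-4 + 1·4 = 0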